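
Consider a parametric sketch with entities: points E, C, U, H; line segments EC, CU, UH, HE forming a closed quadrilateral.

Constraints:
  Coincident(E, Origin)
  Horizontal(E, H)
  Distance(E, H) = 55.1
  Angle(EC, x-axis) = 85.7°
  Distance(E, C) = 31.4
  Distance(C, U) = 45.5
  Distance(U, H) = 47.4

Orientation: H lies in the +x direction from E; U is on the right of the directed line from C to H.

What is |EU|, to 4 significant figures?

16.69

Checks: |CU| = 45.50 ✓; |UH| = 47.40 ✓.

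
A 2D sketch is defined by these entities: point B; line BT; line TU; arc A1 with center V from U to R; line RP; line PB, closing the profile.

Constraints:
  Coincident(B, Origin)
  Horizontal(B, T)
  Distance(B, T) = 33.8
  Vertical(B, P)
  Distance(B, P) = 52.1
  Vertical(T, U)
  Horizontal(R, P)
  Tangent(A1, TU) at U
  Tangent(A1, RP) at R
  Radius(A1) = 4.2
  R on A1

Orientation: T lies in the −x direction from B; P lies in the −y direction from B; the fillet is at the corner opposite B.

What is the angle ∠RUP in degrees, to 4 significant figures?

37.92°

B is at the origin; BT is horizontal with |BT| = 33.8 and T on the −x side, so T = (-33.80, 0.000). BP is vertical with |BP| = 52.1 and P on the −y side, so P = (0.000, -52.10). The virtual corner opposite B is at (-33.80, -52.10). Tangency of A1 to TU means the radius VU is perpendicular to TU and A1 meets RP tangentially, so VR is at right angles to RP, with radius 4.2, so the center V sits 4.2 in from both sides at V = (-29.60, -47.90). That places the tangent points at U = (-33.80, -47.90) on TU and R = (-29.60, -52.10) on RP. Then cos ∠RUP = UR·UP / (|UR||UP|), giving 37.92°.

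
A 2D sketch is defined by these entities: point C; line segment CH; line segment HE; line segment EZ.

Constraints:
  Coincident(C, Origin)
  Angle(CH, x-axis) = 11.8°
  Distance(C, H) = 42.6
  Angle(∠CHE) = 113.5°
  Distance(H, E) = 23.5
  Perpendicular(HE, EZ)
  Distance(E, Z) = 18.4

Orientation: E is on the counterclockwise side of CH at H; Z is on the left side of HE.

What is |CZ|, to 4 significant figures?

45.46

C is at the origin; CH runs at 11.8° with length 42.6, so H = 42.6·(cos 11.8°, sin 11.8°) = (41.70, 8.712). ∠CHE = 113.5°, so HE runs at 11.8° + (180° − 113.5°) = 78.30° from the x-axis; with |HE| = 23.5, E = H + 23.5·(cos 78.30°, sin 78.30°) = (46.47, 31.72). The perpendicularity gives EZ at right angles to HE; with |EZ| = 18.4 on the left of HE, Z = E + 18.4·(-0.9792, 0.2028) = (28.45, 35.45). Then |CZ| = |Z − C| = 45.46.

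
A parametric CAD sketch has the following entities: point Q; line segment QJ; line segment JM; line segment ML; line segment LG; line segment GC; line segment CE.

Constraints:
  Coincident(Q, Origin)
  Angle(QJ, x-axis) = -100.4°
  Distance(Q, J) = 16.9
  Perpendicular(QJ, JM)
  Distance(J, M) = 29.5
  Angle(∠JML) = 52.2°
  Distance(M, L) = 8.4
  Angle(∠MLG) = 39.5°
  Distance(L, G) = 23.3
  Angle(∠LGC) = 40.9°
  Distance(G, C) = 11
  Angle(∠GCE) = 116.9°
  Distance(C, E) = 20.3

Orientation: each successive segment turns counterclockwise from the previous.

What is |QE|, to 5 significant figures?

24.846

Q is at the origin; QJ runs at -100.4° with length 16.9, so J = (-3.0508, -16.622). QJ ⟂ JM, so JM runs at -10.400°; with |JM| = 29.5, M = (25.965, -21.948). ∠JML = 52.2° gives ML at 117.40° from the x-axis; with |ML| = 8.4, L = (22.099, -14.490). ∠MLG = 39.5° gives LG at -102.10° from the x-axis; with |LG| = 23.3, G = (17.215, -37.272). ∠LGC = 40.9° gives GC at 37.000° from the x-axis; with |GC| = 11.0, C = (26.000, -30.652). ∠GCE = 116.9° gives CE at 100.10° from the x-axis; with |CE| = 20.3, E = (22.440, -10.667). Then |QE| = |E − Q| = 24.846.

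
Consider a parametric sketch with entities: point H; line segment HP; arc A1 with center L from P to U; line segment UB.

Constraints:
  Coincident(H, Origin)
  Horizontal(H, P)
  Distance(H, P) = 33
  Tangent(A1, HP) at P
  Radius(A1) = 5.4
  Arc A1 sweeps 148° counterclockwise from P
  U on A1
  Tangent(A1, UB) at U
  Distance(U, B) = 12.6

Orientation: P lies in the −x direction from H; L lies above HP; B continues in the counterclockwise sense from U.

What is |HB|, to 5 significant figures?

44.091

On A1, P sits at bearing -90° from L; a 148° counterclockwise sweep puts U at bearing 58°, so U = L + 5.4·(cos 58°, sin 58°) = (-30.138, 9.9795). Tangency of A1 to UB means the radius LU is perpendicular to UB, so UB runs along (−sin 58°, cos 58°); with |UB| = 12.6, B = (-40.824, 16.656). Then |HB| = |B − H| = 44.091.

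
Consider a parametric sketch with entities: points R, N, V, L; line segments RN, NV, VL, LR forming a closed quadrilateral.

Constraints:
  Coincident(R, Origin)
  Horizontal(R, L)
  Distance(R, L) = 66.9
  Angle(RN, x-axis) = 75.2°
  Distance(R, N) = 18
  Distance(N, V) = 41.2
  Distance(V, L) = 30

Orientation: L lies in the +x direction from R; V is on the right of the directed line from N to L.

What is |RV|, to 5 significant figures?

38.400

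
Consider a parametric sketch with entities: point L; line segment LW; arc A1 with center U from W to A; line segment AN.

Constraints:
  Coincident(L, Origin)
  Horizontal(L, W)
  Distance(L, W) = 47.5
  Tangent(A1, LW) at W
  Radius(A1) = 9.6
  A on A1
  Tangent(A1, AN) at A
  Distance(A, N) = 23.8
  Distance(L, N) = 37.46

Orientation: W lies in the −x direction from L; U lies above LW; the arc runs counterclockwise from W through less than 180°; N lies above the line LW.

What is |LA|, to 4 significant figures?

39.45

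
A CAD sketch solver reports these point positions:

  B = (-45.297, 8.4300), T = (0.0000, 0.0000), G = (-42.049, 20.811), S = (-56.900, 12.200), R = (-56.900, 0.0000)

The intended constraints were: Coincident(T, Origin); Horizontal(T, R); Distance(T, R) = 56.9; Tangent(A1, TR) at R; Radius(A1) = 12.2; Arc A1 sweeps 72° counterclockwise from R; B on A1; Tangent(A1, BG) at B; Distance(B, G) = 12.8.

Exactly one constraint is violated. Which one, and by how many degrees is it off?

Tangent(A1, BG) at B — off by 3.30°.

T = (0.00, 0.00) ✓; T.y = 0.00, R.y = 0.00 ✓; |TR| = 56.90 ✓; ∠(SR, RT) = 90.00° ✓; |SR| = 12.20 ✓; bearing(S→B) − bearing(S→R) = 72.00° ✓; |SB| = 12.20 ✓; ∠(SB, BG) = 86.70° ✗; |BG| = 12.80 ✓.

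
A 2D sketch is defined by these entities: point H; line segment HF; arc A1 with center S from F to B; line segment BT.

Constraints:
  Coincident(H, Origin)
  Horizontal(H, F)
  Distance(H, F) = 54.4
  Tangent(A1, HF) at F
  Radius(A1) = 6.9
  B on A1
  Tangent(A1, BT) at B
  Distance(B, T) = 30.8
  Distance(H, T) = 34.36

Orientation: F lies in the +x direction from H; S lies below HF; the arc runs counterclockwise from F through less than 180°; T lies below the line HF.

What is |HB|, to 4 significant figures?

49.92

H is at the origin; HF is horizontal with |HF| = 54.4 and F on the +x side, so F = (54.40, 0.000). A1 meets HF tangentially, so SF is at right angles to HF, so S = F + (0, -6.9) = (54.40, -6.900). Since SB ⟂ BT (tangency), |ST| = √(6.9² + 30.8²) = 31.56 regardless of where B sits on A1. So T lies on both circle(H, 34.36) and circle(S, 31.56); the below-HF intersection is T = (26.57, -21.79). B is the foot of the tangent from T: B = (49.89, -1.674).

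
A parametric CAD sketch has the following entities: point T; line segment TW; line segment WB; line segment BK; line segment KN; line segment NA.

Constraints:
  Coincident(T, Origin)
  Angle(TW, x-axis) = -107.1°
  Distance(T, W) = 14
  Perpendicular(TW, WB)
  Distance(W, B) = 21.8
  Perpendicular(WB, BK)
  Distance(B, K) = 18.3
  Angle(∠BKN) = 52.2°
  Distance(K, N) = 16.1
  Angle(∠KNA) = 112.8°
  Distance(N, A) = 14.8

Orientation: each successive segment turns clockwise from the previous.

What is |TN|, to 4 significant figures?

10.65

T is at the origin; TW runs at -107.1° with length 14.0, so W = (-4.117, -13.38). The perpendicularity gives WB at right angles to TW, so WB runs at 162.9°; with |WB| = 21.8, B = (-24.95, -6.971). WB ⟂ BK, so BK runs at 72.90°; with |BK| = 18.3, K = (-19.57, 10.52). ∠BKN = 52.2° gives KN at -54.90° from the x-axis; with |KN| = 16.1, N = (-10.31, -2.652). Then |TN| = |N − T| = 10.65.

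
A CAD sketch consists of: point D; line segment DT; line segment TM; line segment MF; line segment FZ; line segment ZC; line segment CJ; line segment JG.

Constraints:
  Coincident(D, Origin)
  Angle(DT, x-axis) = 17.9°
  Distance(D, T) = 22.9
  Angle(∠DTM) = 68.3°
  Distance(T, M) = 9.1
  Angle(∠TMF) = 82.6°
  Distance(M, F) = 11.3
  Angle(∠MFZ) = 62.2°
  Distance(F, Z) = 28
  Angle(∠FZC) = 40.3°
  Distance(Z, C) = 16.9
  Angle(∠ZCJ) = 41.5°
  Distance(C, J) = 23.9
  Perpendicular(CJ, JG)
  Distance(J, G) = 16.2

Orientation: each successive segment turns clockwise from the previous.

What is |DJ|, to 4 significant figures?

25.49

D is at the origin; DT runs at 17.9° with length 22.9, so T = (21.79, 7.038). ∠DTM = 68.3° gives TM at -93.80° from the x-axis; with |TM| = 9.1, M = (21.19, -2.042). ∠TMF = 82.6° gives MF at 168.8° from the x-axis; with |MF| = 11.3, F = (10.10, 0.1533). ∠MFZ = 62.2° gives FZ at 51.00° from the x-axis; with |FZ| = 28.0, Z = (27.72, 21.91). ∠FZC = 40.3° gives ZC at -88.70° from the x-axis; with |ZC| = 16.9, C = (28.11, 5.018). ∠ZCJ = 41.5° gives CJ at 132.8° from the x-axis; with |CJ| = 23.9, J = (11.87, 22.55). Then |DJ| = |J − D| = 25.49.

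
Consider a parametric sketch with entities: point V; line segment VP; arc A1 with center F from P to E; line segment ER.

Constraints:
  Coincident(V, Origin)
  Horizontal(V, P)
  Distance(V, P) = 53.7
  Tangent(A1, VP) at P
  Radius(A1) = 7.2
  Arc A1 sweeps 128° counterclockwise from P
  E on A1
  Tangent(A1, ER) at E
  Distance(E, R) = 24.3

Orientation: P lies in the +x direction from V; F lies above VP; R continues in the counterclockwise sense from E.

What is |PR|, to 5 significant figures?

32.152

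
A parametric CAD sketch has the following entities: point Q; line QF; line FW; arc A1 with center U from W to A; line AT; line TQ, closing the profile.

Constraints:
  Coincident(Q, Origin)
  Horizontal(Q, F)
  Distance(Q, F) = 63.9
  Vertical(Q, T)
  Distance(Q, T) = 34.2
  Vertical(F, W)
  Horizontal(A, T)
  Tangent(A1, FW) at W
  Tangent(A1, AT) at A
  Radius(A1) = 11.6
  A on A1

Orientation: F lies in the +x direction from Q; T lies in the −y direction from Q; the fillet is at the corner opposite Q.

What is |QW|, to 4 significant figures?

67.78

The virtual corner opposite Q is at (63.90, -34.20). Since A1 is tangent to FW there, UW ⟂ FW and the tangent condition forces UA to be normal to AT, with radius 11.6, so the center U sits 11.6 in from both sides at U = (52.30, -22.60). That places the tangent points at W = (63.90, -22.60) on FW and A = (52.30, -34.20) on AT. Then |QW| = |W − Q| = 67.78.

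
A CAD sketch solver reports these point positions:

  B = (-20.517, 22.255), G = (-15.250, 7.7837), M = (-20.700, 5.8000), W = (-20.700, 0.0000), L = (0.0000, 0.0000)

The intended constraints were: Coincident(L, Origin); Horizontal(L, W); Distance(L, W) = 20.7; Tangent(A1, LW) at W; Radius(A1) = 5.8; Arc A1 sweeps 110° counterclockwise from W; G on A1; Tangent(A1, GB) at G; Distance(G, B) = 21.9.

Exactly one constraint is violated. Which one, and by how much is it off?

Distance(G, B) = 21.9 — off by 6.50.

L = (0.00, 0.00) ✓; L.y = 0.00, W.y = 0.00 ✓; |LW| = 20.70 ✓; ∠(MW, WL) = 90.00° ✓; |MW| = 5.800 ✓; bearing(M→G) − bearing(M→W) = 110.0° ✓; |MG| = 5.800 ✓; ∠(MG, GB) = 90.00° ✓; |GB| = 15.40 ✗.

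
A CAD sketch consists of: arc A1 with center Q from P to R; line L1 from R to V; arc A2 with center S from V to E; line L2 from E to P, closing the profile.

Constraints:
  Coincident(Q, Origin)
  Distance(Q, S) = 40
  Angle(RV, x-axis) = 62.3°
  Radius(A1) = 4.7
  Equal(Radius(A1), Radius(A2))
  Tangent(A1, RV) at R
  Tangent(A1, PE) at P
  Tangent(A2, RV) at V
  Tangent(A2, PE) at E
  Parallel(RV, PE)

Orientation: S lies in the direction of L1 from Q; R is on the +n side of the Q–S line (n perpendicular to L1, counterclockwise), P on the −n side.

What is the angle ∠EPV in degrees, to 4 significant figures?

13.22°

The slot axis is L1's direction at 62.3°, so u = (cos 62.3°, sin 62.3°) = (0.4648, 0.8854) and n = (−sin 62.3°, cos 62.3°) = (-0.8854, 0.4648). Q is at the origin and S lies 40.0 along u from Q, so S = 40.0·u = (18.59, 35.42). Tangency of A1 to both parallel lines with radius 4.7 puts R and P at Q ± 4.7·n: R = (-4.161, 2.185), P = (4.161, -2.185). Equal radii place V and E the same way about S: V = S + 4.7·n = (14.43, 37.60), E = S − 4.7·n = (22.76, 33.23). Then cos ∠EPV = PE·PV / (|PE||PV|), giving 13.22°.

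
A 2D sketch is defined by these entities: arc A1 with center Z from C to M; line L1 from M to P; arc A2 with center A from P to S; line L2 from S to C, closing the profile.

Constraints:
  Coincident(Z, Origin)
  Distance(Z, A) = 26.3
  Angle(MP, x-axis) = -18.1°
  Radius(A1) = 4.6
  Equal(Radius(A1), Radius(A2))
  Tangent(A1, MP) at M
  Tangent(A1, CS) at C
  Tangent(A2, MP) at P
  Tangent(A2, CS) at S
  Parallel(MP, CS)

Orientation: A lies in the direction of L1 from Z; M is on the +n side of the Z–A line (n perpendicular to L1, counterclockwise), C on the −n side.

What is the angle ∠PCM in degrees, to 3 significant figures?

70.7°

Tangency of A1 to both parallel lines with radius 4.6 puts M and C at Z ± 4.6·n: M = (1.43, 4.37), C = (-1.43, -4.37). Equal radii place P and S the same way about A: P = A + 4.6·n = (26.4, -3.80), S = A − 4.6·n = (23.6, -12.5). Then cos ∠PCM = CP·CM / (|CP||CM|), giving 70.7°.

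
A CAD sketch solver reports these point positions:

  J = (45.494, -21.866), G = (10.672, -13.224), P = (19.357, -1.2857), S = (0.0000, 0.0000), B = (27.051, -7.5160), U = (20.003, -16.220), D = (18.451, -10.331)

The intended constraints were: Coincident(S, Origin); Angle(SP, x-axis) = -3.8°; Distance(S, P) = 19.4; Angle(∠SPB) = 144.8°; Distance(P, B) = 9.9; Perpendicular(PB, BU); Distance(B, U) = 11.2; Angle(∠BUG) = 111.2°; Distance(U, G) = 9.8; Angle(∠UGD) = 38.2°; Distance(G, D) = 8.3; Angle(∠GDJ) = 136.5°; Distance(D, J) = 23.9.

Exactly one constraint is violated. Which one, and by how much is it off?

Distance(D, J) = 23.9 — off by 5.50.

S = (0.00, 0.00) ✓; SP at -3.800° ✓; |SP| = 19.40 ✓; ∠SPB = 144.8° ✓; |PB| = 9.900 ✓; ∠(PB, BU) = 90.00° ✓; |BU| = 11.20 ✓; ∠BUG = 111.2° ✓; |UG| = 9.800 ✓; ∠UGD = 38.20° ✓; |GD| = 8.300 ✓; ∠GDJ = 136.5° ✓; |DJ| = 29.40 ✗.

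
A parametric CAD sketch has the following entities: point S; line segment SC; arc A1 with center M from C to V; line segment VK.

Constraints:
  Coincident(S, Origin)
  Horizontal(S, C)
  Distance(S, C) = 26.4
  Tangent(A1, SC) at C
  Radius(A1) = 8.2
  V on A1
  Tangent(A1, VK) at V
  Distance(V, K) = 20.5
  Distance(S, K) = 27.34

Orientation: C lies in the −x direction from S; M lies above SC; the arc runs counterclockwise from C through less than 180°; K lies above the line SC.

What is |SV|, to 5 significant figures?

19.456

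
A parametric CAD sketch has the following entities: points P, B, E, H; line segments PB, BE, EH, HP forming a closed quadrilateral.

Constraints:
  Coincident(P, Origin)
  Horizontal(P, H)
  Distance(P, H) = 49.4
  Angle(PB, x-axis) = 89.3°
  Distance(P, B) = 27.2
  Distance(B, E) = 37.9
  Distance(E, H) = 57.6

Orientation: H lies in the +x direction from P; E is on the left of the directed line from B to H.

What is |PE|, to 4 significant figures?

60.15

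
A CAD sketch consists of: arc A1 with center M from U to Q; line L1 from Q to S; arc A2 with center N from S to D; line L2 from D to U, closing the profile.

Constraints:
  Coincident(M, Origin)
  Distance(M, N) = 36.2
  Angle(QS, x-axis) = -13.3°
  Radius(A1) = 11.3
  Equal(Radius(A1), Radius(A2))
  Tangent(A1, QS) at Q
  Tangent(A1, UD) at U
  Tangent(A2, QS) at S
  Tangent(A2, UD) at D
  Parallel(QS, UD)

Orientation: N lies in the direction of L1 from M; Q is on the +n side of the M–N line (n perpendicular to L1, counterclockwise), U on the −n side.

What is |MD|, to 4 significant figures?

37.92

Tangency of A1 to both parallel lines with radius 11.3 puts Q and U at M ± 11.3·n: Q = (2.600, 11.00), U = (-2.600, -11.00). Equal radii place S and D the same way about N: S = N + 11.3·n = (37.83, 2.669), D = N − 11.3·n = (32.63, -19.32). Then |MD| = |D − M| = 37.92.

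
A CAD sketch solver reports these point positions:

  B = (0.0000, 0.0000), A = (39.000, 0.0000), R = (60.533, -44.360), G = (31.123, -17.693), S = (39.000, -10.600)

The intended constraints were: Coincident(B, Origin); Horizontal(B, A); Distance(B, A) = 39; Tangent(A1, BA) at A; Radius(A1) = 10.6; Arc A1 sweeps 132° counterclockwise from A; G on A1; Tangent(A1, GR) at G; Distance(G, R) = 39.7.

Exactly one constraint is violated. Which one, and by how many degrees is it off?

Tangent(A1, GR) at G — off by 5.80°.

B = (0.00, 0.00) ✓; B.y = 0.00, A.y = 0.00 ✓; |BA| = 39.00 ✓; ∠(SA, AB) = 90.00° ✓; |SA| = 10.60 ✓; bearing(S→G) − bearing(S→A) = 132.0° ✓; |SG| = 10.60 ✓; ∠(SG, GR) = 84.20° ✗; |GR| = 39.70 ✓.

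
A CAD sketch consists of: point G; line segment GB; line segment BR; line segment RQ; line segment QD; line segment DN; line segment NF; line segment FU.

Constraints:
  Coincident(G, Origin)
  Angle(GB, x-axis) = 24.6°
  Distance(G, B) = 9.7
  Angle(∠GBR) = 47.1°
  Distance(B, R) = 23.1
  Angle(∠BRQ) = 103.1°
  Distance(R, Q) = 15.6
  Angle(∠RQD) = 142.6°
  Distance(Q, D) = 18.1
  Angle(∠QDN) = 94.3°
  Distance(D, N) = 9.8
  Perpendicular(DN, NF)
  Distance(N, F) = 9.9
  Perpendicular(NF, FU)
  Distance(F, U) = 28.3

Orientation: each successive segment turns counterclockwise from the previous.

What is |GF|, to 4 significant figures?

13.71

G is at the origin; GB runs at 24.6° with length 9.7, so B = (8.820, 4.038). ∠GBR = 47.1° gives BR at 157.5° from the x-axis; with |BR| = 23.1, R = (-12.52, 12.88). ∠BRQ = 103.1° gives RQ at -125.6° from the x-axis; with |RQ| = 15.6, Q = (-21.60, 0.1935). ∠RQD = 142.6° gives QD at -88.20° from the x-axis; with |QD| = 18.1, D = (-21.03, -17.90). ∠QDN = 94.3° gives DN at -2.500° from the x-axis; with |DN| = 9.8, N = (-11.24, -18.32). DN ⟂ NF, so NF runs at 87.50°; with |NF| = 9.9, F = (-10.81, -8.434). Then |GF| = |F − G| = 13.71.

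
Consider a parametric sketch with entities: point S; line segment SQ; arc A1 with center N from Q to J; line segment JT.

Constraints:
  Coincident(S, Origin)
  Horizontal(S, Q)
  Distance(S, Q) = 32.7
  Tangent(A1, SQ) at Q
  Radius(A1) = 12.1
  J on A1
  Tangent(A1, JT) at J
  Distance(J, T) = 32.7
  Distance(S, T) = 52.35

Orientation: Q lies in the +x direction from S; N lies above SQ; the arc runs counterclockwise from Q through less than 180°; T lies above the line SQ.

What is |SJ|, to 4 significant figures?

46.74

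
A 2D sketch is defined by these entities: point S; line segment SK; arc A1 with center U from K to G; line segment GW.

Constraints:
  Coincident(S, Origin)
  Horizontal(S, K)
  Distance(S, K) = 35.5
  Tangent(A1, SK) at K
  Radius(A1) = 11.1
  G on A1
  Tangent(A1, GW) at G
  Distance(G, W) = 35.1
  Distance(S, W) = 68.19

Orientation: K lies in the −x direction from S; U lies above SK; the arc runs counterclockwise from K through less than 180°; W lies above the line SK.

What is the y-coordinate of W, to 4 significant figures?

43.93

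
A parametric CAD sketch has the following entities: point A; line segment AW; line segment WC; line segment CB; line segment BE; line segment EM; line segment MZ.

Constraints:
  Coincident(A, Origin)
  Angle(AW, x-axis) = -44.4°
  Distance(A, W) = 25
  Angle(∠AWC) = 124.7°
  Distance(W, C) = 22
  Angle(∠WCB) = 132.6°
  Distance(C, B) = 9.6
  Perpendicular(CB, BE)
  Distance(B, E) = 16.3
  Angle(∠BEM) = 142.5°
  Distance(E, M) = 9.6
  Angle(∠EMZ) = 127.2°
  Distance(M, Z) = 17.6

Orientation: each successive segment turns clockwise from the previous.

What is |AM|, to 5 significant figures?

21.230

A is at the origin; AW runs at -44.4° with length 25.0, so W = (17.862, -17.492). ∠AWC = 124.7° gives WC at -99.700° from the x-axis; with |WC| = 22.0, C = (14.155, -39.177). ∠WCB = 132.6° gives CB at -147.10° from the x-axis; with |CB| = 9.6, B = (6.0947, -44.392). The perpendicularity gives BE at right angles to CB, so BE runs at 122.90°; with |BE| = 16.3, E = (-2.7590, -30.706). ∠BEM = 142.5° gives EM at 85.400° from the x-axis; with |EM| = 9.6, M = (-1.9891, -21.137). Then |AM| = |M − A| = 21.230.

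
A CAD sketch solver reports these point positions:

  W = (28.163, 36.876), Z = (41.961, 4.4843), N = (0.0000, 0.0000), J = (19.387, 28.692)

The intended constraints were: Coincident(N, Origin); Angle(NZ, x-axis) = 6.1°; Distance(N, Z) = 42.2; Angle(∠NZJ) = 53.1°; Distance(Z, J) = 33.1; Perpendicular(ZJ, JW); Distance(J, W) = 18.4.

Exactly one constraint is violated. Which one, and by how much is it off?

Distance(J, W) = 18.4 — off by 6.40.

N = (0.00, 0.00) ✓; NZ at 6.100° ✓; |NZ| = 42.20 ✓; ∠NZJ = 53.10° ✓; |ZJ| = 33.10 ✓; ∠(ZJ, JW) = 90.00° ✓; |JW| = 12.00 ✗.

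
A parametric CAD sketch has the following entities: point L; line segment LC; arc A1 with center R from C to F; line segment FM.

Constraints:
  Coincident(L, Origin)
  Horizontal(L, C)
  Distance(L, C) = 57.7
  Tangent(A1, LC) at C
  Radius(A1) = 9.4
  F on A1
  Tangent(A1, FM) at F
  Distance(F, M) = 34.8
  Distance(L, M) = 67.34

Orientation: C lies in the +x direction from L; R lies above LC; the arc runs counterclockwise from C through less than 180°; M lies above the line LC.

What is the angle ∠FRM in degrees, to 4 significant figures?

74.88°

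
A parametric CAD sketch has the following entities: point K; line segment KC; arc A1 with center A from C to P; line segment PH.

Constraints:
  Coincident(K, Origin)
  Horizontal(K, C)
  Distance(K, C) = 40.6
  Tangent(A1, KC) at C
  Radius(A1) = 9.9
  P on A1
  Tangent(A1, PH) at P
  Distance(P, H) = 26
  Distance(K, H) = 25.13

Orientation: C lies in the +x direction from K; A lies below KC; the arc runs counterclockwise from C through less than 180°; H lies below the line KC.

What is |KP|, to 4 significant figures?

33.97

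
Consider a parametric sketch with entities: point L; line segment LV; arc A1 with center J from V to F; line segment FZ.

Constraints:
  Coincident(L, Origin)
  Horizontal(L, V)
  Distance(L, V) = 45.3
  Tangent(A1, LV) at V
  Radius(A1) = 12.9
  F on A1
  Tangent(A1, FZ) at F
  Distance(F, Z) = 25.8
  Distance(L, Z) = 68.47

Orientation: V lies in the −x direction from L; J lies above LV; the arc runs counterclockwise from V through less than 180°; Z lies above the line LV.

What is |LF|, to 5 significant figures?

42.954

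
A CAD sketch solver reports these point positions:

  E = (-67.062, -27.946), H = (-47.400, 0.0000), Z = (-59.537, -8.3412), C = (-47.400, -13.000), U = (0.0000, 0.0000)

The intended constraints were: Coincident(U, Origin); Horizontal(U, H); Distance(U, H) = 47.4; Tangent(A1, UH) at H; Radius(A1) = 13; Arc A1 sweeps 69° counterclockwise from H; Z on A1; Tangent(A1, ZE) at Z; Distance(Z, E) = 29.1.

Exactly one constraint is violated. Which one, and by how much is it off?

Distance(Z, E) = 29.1 — off by 8.10.

U = (0.00, 0.00) ✓; U.y = 0.00, H.y = 0.00 ✓; |UH| = 47.40 ✓; ∠(CH, HU) = 90.00° ✓; |CH| = 13.00 ✓; bearing(C→Z) − bearing(C→H) = 69.00° ✓; |CZ| = 13.00 ✓; ∠(CZ, ZE) = 90.00° ✓; |ZE| = 21.00 ✗.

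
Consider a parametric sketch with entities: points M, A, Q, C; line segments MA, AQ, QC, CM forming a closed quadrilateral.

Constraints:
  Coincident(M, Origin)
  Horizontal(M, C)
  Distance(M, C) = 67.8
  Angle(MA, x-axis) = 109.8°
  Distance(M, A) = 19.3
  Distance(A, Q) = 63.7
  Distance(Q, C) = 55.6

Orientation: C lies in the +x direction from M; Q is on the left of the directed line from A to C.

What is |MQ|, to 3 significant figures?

70.3

Checks: |AQ| = 63.70 ✓; |QC| = 55.60 ✓.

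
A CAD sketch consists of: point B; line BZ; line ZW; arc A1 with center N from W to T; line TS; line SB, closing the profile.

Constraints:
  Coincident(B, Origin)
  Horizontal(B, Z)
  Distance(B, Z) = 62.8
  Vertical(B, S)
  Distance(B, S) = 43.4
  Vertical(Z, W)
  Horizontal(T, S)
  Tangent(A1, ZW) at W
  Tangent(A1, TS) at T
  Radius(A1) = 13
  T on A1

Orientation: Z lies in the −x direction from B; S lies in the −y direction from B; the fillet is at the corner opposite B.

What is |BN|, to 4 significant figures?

58.35

B is at the origin; BZ is horizontal with |BZ| = 62.8 and Z on the −x side, so Z = (-62.80, 0.000). BS is vertical with |BS| = 43.4 and S on the −y side, so S = (0.000, -43.40). The virtual corner opposite B is at (-62.80, -43.40). A1 meets ZW tangentially, so NW is at right angles to ZW and tangency of A1 to TS means the radius NT is perpendicular to TS, with radius 13.0, so the center N sits 13.0 in from both sides at N = (-49.80, -30.40). Then |BN| = |N − B| = 58.35.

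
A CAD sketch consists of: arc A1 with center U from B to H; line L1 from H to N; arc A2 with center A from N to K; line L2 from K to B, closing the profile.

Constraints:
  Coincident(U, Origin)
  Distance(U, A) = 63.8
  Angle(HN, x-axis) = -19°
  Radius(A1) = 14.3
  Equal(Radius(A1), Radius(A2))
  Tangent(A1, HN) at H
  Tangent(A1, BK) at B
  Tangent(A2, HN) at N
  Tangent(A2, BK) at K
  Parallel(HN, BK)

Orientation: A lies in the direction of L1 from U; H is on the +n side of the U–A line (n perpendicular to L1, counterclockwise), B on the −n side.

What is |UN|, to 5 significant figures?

65.383

The slot axis is L1's direction at -19.0°, so u = (cos -19.0°, sin -19.0°) = (0.94552, -0.32557) and n = (−sin -19.0°, cos -19.0°) = (0.32557, 0.94552). U is at the origin and A lies 63.8 along u from U, so A = 63.8·u = (60.324, -20.771). Tangency of A1 to both parallel lines with radius 14.3 puts H and B at U ± 14.3·n: H = (4.6556, 13.521), B = (-4.6556, -13.521). Equal radii place N and K the same way about A: N = A + 14.3·n = (64.980, -7.2503), K = A − 14.3·n = (55.668, -34.292). Then |UN| = |N − U| = 65.383.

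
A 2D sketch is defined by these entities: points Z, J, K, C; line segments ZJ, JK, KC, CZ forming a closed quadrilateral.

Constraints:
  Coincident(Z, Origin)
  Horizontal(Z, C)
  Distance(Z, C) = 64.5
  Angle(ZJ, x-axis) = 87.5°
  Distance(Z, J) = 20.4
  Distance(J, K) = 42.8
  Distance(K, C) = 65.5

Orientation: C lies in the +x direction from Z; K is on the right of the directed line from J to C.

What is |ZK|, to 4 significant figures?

22.56

Checks: |JK| = 42.80 ✓; |KC| = 65.50 ✓.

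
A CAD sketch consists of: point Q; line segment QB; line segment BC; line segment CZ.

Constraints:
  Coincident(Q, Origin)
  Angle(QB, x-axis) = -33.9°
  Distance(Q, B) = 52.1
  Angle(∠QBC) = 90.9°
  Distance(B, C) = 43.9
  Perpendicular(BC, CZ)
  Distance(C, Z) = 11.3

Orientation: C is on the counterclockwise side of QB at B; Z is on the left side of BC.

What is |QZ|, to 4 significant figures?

60.53

Q is at the origin; QB runs at -33.9° with length 52.1, so B = 52.1·(cos -33.9°, sin -33.9°) = (43.24, -29.06). ∠QBC = 90.9°, so BC runs at -33.9° + (180° − 90.9°) = 55.20° from the x-axis; with |BC| = 43.9, C = B + 43.9·(cos 55.20°, sin 55.20°) = (68.30, 6.990). The perpendicularity gives CZ at right angles to BC; with |CZ| = 11.3 on the left of BC, Z = C + 11.3·(-0.8211, 0.5707) = (59.02, 13.44). Then |QZ| = |Z − Q| = 60.53.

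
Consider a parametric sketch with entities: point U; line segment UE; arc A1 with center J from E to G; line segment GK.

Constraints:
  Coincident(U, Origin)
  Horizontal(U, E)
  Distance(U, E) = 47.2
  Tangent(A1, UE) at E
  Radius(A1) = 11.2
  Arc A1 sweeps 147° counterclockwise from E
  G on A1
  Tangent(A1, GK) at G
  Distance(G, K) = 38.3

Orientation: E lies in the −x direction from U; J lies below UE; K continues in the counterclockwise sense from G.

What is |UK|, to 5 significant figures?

46.550

On A1, E sits at bearing 90° from J; a 147° counterclockwise sweep puts G at bearing 237°, so G = J + 11.2·(cos 237°, sin 237°) = (-53.300, -20.593). Tangency of A1 to GK means the radius JG is perpendicular to GK, so GK runs along (−sin 237°, cos 237°); with |GK| = 38.3, K = (-21.179, -41.453). Then |UK| = |K − U| = 46.550.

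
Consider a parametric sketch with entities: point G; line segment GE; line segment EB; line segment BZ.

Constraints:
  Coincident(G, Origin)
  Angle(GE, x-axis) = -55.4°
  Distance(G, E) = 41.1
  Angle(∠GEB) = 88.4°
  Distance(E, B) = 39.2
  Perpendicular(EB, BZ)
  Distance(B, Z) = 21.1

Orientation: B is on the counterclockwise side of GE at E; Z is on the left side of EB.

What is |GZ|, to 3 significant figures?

43.0

G is at the origin; GE runs at -55.4° with length 41.1, so E = 41.1·(cos -55.4°, sin -55.4°) = (23.3, -33.8). ∠GEB = 88.4°, so EB runs at -55.4° + (180° − 88.4°) = 36.2° from the x-axis; with |EB| = 39.2, B = E + 39.2·(cos 36.2°, sin 36.2°) = (55.0, -10.7). EB is perpendicular to BZ; with |BZ| = 21.1 on the left of EB, Z = B + 21.1·(-0.591, 0.807) = (42.5, 6.35). Then |GZ| = |Z − G| = 43.0.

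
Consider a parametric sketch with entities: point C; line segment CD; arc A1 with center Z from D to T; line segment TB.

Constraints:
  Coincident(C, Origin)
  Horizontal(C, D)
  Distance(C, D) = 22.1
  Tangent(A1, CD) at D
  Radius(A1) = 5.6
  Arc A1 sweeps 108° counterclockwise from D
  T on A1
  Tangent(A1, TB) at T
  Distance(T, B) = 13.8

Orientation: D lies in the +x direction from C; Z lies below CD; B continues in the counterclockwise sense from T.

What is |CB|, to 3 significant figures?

29.3

On A1, D sits at bearing 90° from Z; a 108° counterclockwise sweep puts T at bearing 198°, so T = Z + 5.6·(cos 198°, sin 198°) = (16.8, -7.33). Tangency of A1 to TB means the radius ZT is perpendicular to TB, so TB runs along (−sin 198°, cos 198°); with |TB| = 13.8, B = (21.0, -20.5). Then |CB| = |B − C| = 29.3.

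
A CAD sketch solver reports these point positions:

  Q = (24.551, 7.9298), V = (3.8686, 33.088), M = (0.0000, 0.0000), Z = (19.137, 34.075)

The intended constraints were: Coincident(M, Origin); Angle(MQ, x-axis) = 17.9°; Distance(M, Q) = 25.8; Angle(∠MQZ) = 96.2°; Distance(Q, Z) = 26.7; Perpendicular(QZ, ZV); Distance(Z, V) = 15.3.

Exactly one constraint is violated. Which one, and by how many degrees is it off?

Perpendicular(QZ, ZV) — off by 8.00°.

M = (0.00, 0.00) ✓; MQ at 17.90° ✓; |MQ| = 25.80 ✓; ∠MQZ = 96.20° ✓; |QZ| = 26.70 ✓; ∠(QZ, ZV) = 82.00° ✗; |ZV| = 15.30 ✓.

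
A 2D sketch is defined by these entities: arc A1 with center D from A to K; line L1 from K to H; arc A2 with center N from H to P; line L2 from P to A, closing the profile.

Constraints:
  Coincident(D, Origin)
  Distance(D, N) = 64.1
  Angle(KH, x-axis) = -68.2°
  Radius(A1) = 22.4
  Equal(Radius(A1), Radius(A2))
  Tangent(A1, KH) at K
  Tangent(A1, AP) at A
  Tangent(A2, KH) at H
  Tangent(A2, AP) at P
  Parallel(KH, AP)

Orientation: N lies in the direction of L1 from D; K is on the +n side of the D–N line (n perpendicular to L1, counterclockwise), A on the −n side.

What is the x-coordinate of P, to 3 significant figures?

3.01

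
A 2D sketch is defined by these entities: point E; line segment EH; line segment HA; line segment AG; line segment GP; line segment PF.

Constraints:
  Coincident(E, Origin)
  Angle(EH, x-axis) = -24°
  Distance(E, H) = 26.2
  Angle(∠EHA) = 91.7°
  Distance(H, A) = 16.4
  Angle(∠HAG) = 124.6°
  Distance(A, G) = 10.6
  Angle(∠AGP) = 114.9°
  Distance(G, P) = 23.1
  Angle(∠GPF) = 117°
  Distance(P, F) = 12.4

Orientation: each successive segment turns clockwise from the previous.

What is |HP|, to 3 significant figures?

30.6

E is at the origin; EH runs at -24.0° with length 26.2, so H = (23.9, -10.7). ∠EHA = 91.7° gives HA at -112° from the x-axis; with |HA| = 16.4, A = (17.7, -25.8). ∠HAG = 124.6° gives AG at -168° from the x-axis; with |AG| = 10.6, G = (7.36, -28.1). ∠AGP = 114.9° gives GP at 127° from the x-axis; with |GP| = 23.1, P = (-6.61, -9.69). Then |HP| = |P − H| = 30.6.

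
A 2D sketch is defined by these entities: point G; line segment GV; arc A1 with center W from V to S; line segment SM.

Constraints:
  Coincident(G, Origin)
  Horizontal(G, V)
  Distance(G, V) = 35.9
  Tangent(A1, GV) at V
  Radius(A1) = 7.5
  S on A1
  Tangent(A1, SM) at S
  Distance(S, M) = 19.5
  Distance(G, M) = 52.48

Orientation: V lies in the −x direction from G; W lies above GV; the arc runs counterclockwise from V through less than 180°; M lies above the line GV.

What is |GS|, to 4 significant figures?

33.61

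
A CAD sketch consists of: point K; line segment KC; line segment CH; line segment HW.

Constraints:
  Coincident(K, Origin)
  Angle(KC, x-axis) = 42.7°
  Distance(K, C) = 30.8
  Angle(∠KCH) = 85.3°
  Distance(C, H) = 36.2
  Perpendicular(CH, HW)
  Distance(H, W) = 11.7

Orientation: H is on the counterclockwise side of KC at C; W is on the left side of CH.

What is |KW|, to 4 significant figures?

38.66

∠KCH = 85.3°, so CH runs at 42.7° + (180° − 85.3°) = 137.4° from the x-axis; with |CH| = 36.2, H = C + 36.2·(cos 137.4°, sin 137.4°) = (-4.011, 45.39). CH ⟂ HW; with |HW| = 11.7 on the left of CH, W = H + 11.7·(-0.6769, -0.7361) = (-11.93, 36.78). Then |KW| = |W − K| = 38.66.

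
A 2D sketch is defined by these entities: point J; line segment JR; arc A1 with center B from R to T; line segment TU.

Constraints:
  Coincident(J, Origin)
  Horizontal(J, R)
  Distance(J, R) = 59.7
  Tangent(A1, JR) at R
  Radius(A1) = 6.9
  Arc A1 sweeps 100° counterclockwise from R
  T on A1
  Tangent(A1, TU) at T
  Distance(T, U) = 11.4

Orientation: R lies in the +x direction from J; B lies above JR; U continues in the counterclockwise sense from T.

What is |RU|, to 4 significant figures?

19.92

J is at the origin; J and R share the same y with |JR| = 59.7 and R on the +x side, so R = (59.70, 0.000). Tangency of A1 to JR means the radius BR is perpendicular to JR, so B = R + (0, 6.9) = (59.70, 6.900). On A1, R sits at bearing -90° from B; a 100° counterclockwise sweep puts T at bearing 10°, so T = B + 6.9·(cos 10°, sin 10°) = (66.50, 8.098). Since A1 is tangent to TU there, BT ⟂ TU, so TU runs along (−sin 10°, cos 10°); with |TU| = 11.4, U = (64.52, 19.32). Then |RU| = |U − R| = 19.92.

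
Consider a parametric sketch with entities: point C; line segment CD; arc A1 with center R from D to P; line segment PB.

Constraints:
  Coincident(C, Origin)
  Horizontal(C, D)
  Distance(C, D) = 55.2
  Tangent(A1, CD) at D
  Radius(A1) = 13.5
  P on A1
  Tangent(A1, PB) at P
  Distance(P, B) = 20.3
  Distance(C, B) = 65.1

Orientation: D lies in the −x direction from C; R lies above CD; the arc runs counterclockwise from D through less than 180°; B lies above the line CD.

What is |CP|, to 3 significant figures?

47.7

C is at the origin; CD is horizontal with |CD| = 55.2 and D on the −x side, so D = (-55.2, 0.00). A1 meets CD tangentially, so RD is at right angles to CD, so R = D + (0, 13.5) = (-55.2, 13.5). Since RP ⟂ PB (tangency), |RB| = √(13.5² + 20.3²) = 24.4 regardless of where P sits on A1. So B lies on both circle(C, 65.1) and circle(R, 24.4); the above-CD intersection is B = (-53.0, 37.8). P is the foot of the tangent from B: P = (-43.3, 19.9).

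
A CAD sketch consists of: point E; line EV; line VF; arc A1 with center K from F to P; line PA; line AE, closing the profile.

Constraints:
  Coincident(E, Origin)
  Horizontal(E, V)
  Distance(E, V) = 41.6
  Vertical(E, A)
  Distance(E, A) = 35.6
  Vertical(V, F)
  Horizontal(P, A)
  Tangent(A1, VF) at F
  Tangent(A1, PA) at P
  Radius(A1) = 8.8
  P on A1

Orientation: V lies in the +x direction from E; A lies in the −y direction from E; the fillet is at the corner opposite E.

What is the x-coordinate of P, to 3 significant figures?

32.8

E is at the origin; E and V share the same y with |EV| = 41.6 and V on the +x side, so V = (41.6, 0.00). EA is vertical with |EA| = 35.6 and A on the −y side, so A = (0.00, -35.6). The virtual corner opposite E is at (41.6, -35.6). A1 meets VF tangentially, so KF is at right angles to VF and A1 meets PA tangentially, so KP is at right angles to PA, with radius 8.8, so the center K sits 8.8 in from both sides at K = (32.8, -26.8). That places the tangent points at F = (41.6, -26.8) on VF and P = (32.8, -35.6) on PA. So P.x = 32.8.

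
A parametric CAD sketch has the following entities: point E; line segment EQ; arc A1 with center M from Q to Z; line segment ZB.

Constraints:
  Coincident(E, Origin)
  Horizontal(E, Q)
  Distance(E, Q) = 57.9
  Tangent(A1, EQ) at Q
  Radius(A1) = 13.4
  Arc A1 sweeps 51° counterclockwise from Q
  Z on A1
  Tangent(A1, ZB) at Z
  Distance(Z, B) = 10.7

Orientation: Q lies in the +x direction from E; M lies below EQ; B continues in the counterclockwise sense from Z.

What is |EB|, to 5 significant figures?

42.863

On A1, Q sits at bearing 90° from M; a 51° counterclockwise sweep puts Z at bearing 141°, so Z = M + 13.4·(cos 141°, sin 141°) = (47.486, -4.9671). A1 meets ZB tangentially, so MZ is at right angles to ZB, so ZB runs along (−sin 141°, cos 141°); with |ZB| = 10.7, B = (40.753, -13.283). Then |EB| = |B − E| = 42.863.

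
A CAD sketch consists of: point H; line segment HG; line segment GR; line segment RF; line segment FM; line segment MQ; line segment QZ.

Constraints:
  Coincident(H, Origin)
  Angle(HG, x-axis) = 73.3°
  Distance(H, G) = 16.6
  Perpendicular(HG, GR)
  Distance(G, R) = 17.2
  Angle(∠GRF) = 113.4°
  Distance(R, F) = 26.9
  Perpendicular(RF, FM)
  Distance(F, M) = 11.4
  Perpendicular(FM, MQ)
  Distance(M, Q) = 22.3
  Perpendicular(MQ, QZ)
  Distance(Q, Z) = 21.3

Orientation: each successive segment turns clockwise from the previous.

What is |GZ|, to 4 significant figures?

28.11

H is at the origin; HG runs at 73.3° with length 16.6, so G = (4.770, 15.90). HG is perpendicular to GR, so GR runs at -16.70°; with |GR| = 17.2, R = (21.24, 10.96). ∠GRF = 113.4° gives RF at -83.30° from the x-axis; with |RF| = 26.9, F = (24.38, -15.76). RF ⟂ FM, so FM runs at -173.3°; with |FM| = 11.4, M = (13.06, -17.09). The perpendicularity gives MQ at right angles to FM, so MQ runs at 96.70°; with |MQ| = 22.3, Q = (10.46, 5.059). MQ ⟂ QZ, so QZ runs at 6.700°; with |QZ| = 21.3, Z = (31.61, 7.544). Then |GZ| = |Z − G| = 28.11.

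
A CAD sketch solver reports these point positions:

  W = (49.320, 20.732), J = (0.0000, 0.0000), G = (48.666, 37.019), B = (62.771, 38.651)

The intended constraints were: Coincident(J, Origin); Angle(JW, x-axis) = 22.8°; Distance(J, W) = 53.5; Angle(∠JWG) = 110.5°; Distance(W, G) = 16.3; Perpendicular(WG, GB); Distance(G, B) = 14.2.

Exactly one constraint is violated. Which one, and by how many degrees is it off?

Perpendicular(WG, GB) — off by 4.30°.

J = (0.00, 0.00) ✓; JW at 22.80° ✓; |JW| = 53.50 ✓; ∠JWG = 110.5° ✓; |WG| = 16.30 ✓; ∠(WG, GB) = 85.70° ✗; |GB| = 14.20 ✓.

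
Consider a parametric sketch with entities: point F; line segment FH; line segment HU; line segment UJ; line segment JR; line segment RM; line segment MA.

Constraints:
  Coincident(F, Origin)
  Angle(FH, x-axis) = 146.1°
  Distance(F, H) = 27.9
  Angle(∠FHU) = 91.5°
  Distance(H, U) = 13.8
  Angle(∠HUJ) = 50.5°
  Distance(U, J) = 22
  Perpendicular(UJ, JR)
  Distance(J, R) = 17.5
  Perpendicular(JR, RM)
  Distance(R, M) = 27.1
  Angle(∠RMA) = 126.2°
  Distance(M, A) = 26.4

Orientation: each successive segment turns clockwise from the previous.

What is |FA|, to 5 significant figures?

51.527

F is at the origin; FH runs at 146.1° with length 27.9, so H = (-23.157, 15.561). ∠FHU = 91.5° gives HU at 57.600° from the x-axis; with |HU| = 13.8, U = (-15.763, 27.213). ∠HUJ = 50.5° gives UJ at -71.900° from the x-axis; with |UJ| = 22.0, J = (-8.9281, 6.3015). UJ ⟂ JR, so JR runs at -161.90°; with |JR| = 17.5, R = (-25.562, 0.86463). JR ⟂ RM, so RM runs at 108.10°; with |RM| = 27.1, M = (-33.981, 26.624). ∠RMA = 126.2° gives MA at 54.300° from the x-axis; with |MA| = 26.4, A = (-18.576, 48.063). Then |FA| = |A − F| = 51.527.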